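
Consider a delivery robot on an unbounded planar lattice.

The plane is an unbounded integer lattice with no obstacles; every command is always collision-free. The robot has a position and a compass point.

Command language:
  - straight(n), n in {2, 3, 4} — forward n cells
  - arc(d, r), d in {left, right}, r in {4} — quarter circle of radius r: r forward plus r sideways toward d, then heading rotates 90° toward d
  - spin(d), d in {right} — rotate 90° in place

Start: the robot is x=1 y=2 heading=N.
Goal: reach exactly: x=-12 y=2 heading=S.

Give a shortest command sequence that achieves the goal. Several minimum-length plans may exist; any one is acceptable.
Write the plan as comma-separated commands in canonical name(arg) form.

start: x=1 y=2 heading=N
step 1 (arc(left, 4)): x=-3 y=6 heading=W
step 2 (straight(2)): x=-5 y=6 heading=W
step 3 (straight(3)): x=-8 y=6 heading=W
step 4 (arc(left, 4)): x=-12 y=2 heading=S
no 3-step plan works, so 4 is optimal.

arc(left, 4), straight(2), straight(3), arc(left, 4)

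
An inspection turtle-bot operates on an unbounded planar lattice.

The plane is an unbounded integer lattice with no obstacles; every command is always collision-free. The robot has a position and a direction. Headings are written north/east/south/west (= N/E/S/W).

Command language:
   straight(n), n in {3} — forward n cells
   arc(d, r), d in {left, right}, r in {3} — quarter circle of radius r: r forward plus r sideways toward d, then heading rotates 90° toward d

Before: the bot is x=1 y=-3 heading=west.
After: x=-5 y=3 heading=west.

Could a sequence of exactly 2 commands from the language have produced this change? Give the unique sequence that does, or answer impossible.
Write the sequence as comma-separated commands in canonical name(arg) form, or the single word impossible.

key: still facing W at the end — net rotation zero over 2 steps
begin: x=1 y=-3 heading=west
step 1 (arc(right, 3)): x=-2 y=0 heading=north
step 2 (arc(left, 3)): x=-5 y=3 heading=west
no other 2-command option fits: unique.

arc(right, 3), arc(left, 3)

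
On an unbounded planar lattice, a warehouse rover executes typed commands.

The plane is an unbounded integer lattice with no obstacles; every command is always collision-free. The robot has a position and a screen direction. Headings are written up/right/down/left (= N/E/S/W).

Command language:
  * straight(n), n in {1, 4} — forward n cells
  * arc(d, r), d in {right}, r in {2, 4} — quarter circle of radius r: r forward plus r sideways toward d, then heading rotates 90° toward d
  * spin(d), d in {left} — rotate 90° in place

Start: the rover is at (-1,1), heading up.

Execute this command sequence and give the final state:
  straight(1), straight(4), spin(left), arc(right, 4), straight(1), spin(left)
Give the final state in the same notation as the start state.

at (-5,11), heading left

begin: at (-1,1), heading up
t=1 straight(1) ⇒ at (-1,2), heading up
t=2 straight(4) ⇒ at (-1,6), heading up
t=3 spin(left) ⇒ at (-1,6), heading left
t=4 arc(right, 4) ⇒ at (-5,10), heading up
t=5 straight(1) ⇒ at (-5,11), heading up
t=6 spin(left) ⇒ at (-5,11), heading left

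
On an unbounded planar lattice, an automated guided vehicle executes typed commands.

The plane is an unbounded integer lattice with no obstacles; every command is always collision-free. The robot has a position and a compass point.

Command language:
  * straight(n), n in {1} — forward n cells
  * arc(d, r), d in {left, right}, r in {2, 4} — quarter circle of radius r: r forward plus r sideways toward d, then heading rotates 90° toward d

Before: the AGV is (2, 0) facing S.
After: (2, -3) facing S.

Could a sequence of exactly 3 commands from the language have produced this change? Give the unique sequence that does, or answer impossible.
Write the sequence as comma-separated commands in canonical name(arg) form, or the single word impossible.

straight(1), straight(1), straight(1)

key: heading stays S — no command in the sequence turns
from: (2, 0) facing S
1. straight(1) → (2, -1) facing S
2. straight(1) → (2, -2) facing S
3. straight(1) → (2, -3) facing S
no rival 3-sequence matches.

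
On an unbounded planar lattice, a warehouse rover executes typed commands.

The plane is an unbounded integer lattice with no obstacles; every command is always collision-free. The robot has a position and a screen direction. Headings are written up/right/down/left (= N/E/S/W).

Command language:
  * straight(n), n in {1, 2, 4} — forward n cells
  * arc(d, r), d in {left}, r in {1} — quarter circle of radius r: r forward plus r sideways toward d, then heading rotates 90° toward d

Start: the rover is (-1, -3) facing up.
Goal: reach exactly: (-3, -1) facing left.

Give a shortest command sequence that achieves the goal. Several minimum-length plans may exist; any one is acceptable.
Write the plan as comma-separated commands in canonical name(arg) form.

straight(1), arc(left, 1), straight(1)

begin: (-1, -3) facing up
step 1 (straight(1)): (-1, -2) facing up
step 2 (arc(left, 1)): (-2, -1) facing left
step 3 (straight(1)): (-3, -1) facing left
nothing shorter than 3 reaches the goal.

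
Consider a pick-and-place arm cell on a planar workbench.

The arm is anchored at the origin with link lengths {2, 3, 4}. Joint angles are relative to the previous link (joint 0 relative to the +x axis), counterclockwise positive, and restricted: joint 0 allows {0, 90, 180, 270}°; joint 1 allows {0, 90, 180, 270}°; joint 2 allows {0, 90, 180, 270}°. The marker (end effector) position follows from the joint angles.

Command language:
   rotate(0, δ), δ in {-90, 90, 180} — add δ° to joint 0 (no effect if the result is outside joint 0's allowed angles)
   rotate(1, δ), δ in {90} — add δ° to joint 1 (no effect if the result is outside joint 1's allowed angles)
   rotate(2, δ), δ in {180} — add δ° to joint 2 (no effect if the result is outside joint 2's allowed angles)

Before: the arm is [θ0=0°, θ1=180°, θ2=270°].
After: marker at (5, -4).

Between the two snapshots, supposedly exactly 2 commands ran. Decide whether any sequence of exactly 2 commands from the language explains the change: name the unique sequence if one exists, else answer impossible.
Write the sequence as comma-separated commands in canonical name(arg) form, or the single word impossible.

begin: [θ0=0°, θ1=180°, θ2=270°]
[1] after rotate(1, 90): [θ0=0°, θ1=270°, θ2=270°]
[2] after rotate(1, 90): [θ0=0°, θ1=0°, θ2=270°]
no rival 2-sequence matches.

rotate(1, 90), rotate(1, 90)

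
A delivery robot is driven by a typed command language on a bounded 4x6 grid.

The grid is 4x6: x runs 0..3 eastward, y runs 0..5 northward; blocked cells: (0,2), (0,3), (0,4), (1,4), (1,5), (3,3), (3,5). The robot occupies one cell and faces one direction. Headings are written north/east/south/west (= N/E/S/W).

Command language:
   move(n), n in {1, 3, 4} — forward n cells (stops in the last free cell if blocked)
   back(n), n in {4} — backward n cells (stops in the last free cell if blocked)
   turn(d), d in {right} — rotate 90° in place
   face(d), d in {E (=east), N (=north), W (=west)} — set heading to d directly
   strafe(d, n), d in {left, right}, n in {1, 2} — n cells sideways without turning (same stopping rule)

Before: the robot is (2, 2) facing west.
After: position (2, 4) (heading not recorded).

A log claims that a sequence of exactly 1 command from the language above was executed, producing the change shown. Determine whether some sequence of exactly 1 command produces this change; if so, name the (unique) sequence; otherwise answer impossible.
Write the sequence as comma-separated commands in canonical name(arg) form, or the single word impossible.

strafe(right, 2)

initial: (2, 2) facing west
[1] after strafe(right, 2): (2, 4) facing west
no rival 1-sequence matches.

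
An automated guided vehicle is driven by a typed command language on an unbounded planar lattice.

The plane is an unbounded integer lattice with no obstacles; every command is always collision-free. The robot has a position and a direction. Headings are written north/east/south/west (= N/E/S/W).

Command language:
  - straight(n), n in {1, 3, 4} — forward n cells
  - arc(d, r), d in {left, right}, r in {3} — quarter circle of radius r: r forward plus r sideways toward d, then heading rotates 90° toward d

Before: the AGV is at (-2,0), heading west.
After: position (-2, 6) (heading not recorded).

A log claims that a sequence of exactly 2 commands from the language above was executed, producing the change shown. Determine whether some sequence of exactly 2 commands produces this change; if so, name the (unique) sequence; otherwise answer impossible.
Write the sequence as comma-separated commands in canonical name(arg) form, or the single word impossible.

arc(right, 3), arc(right, 3)

from: at (-2,0), heading west
step 1 (arc(right, 3)): at (-5,3), heading north
step 2 (arc(right, 3)): at (-2,6), heading east
no rival 2-sequence matches.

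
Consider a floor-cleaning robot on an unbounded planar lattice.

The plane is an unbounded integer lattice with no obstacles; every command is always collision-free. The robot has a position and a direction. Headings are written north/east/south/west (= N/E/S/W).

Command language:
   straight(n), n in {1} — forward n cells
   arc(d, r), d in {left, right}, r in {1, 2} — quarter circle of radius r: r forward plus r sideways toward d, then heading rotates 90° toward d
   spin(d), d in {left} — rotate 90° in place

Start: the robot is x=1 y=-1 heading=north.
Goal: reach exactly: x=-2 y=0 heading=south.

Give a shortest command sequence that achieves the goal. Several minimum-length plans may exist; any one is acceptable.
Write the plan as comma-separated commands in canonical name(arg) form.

arc(left, 2), arc(left, 1)

begin: x=1 y=-1 heading=north
1. arc(left, 2) → x=-1 y=1 heading=west
2. arc(left, 1) → x=-2 y=0 heading=south
nothing shorter than 2 reaches the goal.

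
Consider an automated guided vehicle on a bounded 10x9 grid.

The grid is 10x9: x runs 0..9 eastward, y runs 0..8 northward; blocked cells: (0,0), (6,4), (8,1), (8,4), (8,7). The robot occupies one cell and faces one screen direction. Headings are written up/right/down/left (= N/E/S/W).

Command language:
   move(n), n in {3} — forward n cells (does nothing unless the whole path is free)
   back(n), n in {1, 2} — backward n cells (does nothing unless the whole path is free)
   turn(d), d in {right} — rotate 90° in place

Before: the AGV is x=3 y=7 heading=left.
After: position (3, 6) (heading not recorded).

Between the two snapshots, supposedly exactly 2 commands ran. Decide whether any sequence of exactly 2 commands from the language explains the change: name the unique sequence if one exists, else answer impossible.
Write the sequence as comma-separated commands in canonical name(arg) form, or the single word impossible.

key: running back(1) before turn(right) would end elsewhere — order is forced
from: x=3 y=7 heading=left
t=1 turn(right) ⇒ x=3 y=7 heading=up
t=2 back(1) ⇒ x=3 y=6 heading=up
uniquely the one of 16 2-step routes that fits.

turn(right), back(1)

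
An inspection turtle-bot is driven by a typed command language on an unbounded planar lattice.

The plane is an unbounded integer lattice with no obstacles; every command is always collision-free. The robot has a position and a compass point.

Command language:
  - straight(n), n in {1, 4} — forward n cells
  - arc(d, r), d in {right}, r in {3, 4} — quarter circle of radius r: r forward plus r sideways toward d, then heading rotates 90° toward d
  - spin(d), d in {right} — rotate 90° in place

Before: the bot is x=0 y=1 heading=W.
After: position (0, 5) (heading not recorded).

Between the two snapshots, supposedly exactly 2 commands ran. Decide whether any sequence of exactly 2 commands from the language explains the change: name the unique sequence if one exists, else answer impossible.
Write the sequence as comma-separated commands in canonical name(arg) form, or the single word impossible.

key: order matters: swapping spin(right) and straight(4) lands elsewhere
from: x=0 y=1 heading=W
[1] after spin(right): x=0 y=1 heading=N
[2] after straight(4): x=0 y=5 heading=N
no other 2-command option fits: unique.

spin(right), straight(4)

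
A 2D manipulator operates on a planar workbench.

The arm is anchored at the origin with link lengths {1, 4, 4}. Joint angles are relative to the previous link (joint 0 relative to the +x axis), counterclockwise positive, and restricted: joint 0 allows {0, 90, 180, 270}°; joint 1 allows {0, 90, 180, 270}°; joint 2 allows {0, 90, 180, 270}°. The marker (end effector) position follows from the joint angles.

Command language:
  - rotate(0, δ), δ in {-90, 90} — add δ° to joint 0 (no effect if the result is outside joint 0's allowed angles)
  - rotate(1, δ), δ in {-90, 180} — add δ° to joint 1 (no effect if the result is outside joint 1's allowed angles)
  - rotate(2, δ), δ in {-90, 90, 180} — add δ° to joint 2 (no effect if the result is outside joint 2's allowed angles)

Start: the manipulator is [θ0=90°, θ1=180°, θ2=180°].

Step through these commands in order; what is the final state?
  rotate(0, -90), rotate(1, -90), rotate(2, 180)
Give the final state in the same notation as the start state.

[θ0=0°, θ1=90°, θ2=0°]

start: [θ0=90°, θ1=180°, θ2=180°]
1. rotate(0, -90) → [θ0=0°, θ1=180°, θ2=180°]
2. rotate(1, -90) → [θ0=0°, θ1=90°, θ2=180°]
3. rotate(2, 180) → [θ0=0°, θ1=90°, θ2=0°]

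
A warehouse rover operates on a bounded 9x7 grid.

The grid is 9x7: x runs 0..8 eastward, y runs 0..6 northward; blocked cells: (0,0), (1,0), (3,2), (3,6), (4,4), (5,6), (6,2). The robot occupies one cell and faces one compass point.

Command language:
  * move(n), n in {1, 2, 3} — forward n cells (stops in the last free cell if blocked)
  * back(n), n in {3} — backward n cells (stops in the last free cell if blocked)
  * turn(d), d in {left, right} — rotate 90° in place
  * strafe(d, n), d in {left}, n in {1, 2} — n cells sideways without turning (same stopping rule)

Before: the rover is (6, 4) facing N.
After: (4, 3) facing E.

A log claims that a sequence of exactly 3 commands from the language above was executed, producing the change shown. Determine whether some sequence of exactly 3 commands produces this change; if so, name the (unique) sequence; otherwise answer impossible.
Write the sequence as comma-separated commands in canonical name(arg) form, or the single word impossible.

key: order matters: swapping back(3) and turn(right) lands elsewhere
start: (6, 4) facing N
step 1 (back(3)): (6, 3) facing N
step 2 (strafe(left, 2)): (4, 3) facing N
step 3 (turn(right)): (4, 3) facing E
no other 3-command option fits: unique.

back(3), strafe(left, 2), turn(right)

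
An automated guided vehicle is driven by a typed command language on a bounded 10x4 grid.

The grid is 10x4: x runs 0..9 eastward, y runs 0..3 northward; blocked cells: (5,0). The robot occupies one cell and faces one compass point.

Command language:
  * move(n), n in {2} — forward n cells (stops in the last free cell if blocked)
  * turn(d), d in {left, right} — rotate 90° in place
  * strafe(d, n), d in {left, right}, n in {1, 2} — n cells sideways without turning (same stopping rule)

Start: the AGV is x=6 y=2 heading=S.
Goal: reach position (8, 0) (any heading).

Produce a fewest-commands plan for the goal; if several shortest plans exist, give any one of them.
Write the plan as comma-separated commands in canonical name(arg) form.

t0: x=6 y=2 heading=S
step 1 (strafe(left, 2)): x=8 y=2 heading=S
step 2 (move(2)): x=8 y=0 heading=S
shorter routes all fall short; 2 is best.

strafe(left, 2), move(2)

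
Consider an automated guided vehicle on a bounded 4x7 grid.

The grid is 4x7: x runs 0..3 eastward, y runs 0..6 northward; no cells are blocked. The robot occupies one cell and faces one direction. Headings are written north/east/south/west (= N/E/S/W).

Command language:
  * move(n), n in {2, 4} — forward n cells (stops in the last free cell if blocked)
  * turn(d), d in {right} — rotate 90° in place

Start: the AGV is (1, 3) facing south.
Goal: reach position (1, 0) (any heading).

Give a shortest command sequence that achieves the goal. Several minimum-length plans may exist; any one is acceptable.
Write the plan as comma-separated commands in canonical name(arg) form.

t0: (1, 3) facing south
1. move(4) → (1, 0) facing south
nothing shorter than 1 reaches the goal.

move(4)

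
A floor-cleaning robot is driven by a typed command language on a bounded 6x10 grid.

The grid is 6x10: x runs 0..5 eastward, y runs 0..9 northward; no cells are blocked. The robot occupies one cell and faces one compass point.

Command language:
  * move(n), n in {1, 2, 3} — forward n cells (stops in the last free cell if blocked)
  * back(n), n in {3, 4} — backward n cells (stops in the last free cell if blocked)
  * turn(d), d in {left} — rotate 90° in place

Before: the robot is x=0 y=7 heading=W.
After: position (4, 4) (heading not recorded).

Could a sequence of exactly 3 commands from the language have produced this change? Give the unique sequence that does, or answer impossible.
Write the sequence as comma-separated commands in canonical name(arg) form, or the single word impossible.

back(4), turn(left), move(3)

key: order matters: swapping back(4) and move(3) lands elsewhere
start: x=0 y=7 heading=W
1. back(4) → x=4 y=7 heading=W
2. turn(left) → x=4 y=7 heading=S
3. move(3) → x=4 y=4 heading=S
all 216 alternatives checked — unique.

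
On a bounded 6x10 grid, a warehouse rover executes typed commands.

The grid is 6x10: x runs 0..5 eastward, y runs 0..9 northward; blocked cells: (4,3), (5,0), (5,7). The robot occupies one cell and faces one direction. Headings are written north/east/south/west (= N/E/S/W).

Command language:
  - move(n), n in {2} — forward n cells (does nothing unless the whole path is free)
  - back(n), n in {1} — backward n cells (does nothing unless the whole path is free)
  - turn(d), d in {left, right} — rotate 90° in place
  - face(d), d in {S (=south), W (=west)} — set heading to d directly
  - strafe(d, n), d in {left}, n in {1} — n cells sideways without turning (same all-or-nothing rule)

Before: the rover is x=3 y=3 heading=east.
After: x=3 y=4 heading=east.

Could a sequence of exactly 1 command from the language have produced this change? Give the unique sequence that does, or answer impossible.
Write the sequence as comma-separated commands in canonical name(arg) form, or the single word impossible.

strafe(left, 1)

key: heading stays E — the single command does not turn
start: x=3 y=3 heading=east
[1] after strafe(left, 1): x=3 y=4 heading=east
no rival 1-sequence matches.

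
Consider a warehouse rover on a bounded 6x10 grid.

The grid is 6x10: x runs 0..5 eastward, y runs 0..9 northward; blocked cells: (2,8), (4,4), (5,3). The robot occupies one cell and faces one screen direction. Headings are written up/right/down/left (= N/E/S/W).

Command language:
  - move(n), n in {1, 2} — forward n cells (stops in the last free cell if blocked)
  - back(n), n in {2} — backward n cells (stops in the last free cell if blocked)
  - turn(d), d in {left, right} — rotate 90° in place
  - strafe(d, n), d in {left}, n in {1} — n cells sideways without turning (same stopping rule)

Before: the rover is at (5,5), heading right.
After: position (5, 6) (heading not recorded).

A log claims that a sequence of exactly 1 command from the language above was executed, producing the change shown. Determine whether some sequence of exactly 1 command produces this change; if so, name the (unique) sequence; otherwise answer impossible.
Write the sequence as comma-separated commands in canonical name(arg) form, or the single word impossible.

strafe(left, 1)

begin: at (5,5), heading right
t=1 strafe(left, 1) ⇒ at (5,6), heading right
no other 1-command option fits: unique.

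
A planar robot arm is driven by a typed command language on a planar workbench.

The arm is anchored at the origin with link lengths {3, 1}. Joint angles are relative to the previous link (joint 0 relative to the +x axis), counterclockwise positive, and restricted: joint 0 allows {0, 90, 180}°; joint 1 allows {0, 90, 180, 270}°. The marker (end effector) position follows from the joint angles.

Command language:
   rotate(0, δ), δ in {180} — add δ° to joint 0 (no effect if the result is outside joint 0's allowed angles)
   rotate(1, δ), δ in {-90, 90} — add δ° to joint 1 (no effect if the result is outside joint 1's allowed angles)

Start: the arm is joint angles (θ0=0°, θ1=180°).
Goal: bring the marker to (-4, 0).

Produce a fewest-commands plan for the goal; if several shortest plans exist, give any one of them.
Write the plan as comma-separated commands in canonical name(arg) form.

start: joint angles (θ0=0°, θ1=180°)
step 1 (rotate(0, 180)): joint angles (θ0=180°, θ1=180°)
step 2 (rotate(1, -90)): joint angles (θ0=180°, θ1=90°)
step 3 (rotate(1, -90)): joint angles (θ0=180°, θ1=0°)
nothing shorter than 3 reaches the goal.

rotate(0, 180), rotate(1, -90), rotate(1, -90)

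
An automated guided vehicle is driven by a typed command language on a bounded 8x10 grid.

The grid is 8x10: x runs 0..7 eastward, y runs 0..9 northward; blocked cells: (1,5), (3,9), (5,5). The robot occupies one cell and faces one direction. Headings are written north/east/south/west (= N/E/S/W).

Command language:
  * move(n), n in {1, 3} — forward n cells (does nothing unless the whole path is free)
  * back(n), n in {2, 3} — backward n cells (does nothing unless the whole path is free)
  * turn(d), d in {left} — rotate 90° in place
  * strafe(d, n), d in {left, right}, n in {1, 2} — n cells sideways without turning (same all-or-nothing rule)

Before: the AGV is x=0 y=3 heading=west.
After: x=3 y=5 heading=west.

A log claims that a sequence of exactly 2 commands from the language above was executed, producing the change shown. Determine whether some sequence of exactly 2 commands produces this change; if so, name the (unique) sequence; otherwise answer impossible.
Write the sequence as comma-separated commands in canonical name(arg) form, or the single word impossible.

back(3), strafe(right, 2)

key: order matters: swapping back(3) and strafe(right, 2) lands elsewhere
start: x=0 y=3 heading=west
step 1 (back(3)): x=3 y=3 heading=west
step 2 (strafe(right, 2)): x=3 y=5 heading=west
no rival 2-sequence matches.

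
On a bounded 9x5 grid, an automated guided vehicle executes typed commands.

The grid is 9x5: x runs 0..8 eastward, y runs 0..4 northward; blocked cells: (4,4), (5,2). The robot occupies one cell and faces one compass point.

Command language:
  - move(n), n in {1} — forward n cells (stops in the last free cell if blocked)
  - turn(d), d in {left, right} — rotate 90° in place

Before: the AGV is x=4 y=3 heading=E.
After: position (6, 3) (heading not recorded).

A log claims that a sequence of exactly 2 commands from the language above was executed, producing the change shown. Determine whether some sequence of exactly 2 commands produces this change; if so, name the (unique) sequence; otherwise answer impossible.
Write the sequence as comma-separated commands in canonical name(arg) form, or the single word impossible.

move(1), move(1)

from: x=4 y=3 heading=E
t=1 move(1) ⇒ x=5 y=3 heading=E
t=2 move(1) ⇒ x=6 y=3 heading=E
uniquely the one of 9 2-step routes that fits.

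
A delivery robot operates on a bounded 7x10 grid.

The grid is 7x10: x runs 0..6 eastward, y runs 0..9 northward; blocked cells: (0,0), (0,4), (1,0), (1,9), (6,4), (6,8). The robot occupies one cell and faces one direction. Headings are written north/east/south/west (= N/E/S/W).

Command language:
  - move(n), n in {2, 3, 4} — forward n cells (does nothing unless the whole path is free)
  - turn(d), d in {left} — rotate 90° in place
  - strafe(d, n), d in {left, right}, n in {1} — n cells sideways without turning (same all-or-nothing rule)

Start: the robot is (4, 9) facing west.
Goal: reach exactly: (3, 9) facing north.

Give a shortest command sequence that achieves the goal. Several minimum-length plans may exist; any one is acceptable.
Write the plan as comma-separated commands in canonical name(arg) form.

turn(left), strafe(right, 1), turn(left), turn(left)

begin: (4, 9) facing west
1. turn(left) → (4, 9) facing south
2. strafe(right, 1) → (3, 9) facing south
3. turn(left) → (3, 9) facing east
4. turn(left) → (3, 9) facing north
minimal: 4 command(s), checked below 4.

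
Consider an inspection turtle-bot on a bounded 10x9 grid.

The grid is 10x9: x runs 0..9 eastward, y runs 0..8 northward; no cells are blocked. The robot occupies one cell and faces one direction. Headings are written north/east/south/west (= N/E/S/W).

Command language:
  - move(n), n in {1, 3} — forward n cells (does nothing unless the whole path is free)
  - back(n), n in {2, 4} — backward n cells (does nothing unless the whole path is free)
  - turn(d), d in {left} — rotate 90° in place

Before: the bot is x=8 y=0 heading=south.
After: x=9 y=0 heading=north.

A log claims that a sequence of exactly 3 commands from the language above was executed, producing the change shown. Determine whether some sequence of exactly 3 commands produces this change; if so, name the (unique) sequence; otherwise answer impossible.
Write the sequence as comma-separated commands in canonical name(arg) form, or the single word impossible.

turn(left), move(1), turn(left)

key: position moved to (9,0) AND the heading swung to N — translation plus rotation needed
t0: x=8 y=0 heading=south
step 1 (turn(left)): x=8 y=0 heading=east
step 2 (move(1)): x=9 y=0 heading=east
step 3 (turn(left)): x=9 y=0 heading=north
no other 3-command option fits: unique.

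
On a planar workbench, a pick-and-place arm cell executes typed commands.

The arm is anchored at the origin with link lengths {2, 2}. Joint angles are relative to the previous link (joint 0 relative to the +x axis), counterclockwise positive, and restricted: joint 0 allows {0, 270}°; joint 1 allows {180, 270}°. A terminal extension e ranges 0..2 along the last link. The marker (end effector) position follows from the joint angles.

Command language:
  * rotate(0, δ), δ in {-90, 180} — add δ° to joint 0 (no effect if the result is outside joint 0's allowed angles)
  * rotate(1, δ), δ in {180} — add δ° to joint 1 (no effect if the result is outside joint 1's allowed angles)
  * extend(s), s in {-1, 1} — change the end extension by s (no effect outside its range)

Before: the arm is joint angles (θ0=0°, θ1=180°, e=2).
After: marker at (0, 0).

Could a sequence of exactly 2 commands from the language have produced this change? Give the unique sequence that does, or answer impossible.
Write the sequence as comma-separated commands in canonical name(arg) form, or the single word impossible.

begin: joint angles (θ0=0°, θ1=180°, e=2)
t=1 extend(-1) ⇒ joint angles (θ0=0°, θ1=180°, e=1)
t=2 extend(-1) ⇒ joint angles (θ0=0°, θ1=180°, e=0)
all 25 alternatives checked — unique.

extend(-1), extend(-1)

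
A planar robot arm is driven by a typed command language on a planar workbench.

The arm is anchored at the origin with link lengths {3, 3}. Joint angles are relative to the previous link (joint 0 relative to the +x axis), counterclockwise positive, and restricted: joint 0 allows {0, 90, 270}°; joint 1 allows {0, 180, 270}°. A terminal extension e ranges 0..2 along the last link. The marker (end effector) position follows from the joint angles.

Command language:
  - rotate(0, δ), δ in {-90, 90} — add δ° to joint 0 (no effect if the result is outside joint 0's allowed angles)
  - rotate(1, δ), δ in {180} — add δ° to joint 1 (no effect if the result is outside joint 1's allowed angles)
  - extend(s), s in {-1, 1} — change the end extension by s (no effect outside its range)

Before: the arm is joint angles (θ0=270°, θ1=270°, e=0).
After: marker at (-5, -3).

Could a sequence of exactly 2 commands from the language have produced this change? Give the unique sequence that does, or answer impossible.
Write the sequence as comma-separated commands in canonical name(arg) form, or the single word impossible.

start: joint angles (θ0=270°, θ1=270°, e=0)
step 1 (extend(1)): joint angles (θ0=270°, θ1=270°, e=1)
step 2 (extend(1)): joint angles (θ0=270°, θ1=270°, e=2)
all 25 alternatives checked — unique.

extend(1), extend(1)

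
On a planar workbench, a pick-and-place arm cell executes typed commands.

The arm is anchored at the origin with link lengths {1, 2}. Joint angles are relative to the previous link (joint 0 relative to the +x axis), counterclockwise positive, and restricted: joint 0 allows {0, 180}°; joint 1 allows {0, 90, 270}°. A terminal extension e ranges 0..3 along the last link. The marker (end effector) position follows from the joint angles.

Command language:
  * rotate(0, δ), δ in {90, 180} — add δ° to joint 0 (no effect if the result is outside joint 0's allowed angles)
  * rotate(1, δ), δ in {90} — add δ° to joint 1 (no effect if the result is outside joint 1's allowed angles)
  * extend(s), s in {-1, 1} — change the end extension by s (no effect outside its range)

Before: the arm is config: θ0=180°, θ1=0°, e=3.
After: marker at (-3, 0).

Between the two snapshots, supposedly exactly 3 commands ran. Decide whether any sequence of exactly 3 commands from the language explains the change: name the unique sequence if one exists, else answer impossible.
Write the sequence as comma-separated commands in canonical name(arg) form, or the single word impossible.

extend(-1), extend(-1), extend(-1)

t0: config: θ0=180°, θ1=0°, e=3
[1] after extend(-1): config: θ0=180°, θ1=0°, e=2
[2] after extend(-1): config: θ0=180°, θ1=0°, e=1
[3] after extend(-1): config: θ0=180°, θ1=0°, e=0
no rival 3-sequence matches.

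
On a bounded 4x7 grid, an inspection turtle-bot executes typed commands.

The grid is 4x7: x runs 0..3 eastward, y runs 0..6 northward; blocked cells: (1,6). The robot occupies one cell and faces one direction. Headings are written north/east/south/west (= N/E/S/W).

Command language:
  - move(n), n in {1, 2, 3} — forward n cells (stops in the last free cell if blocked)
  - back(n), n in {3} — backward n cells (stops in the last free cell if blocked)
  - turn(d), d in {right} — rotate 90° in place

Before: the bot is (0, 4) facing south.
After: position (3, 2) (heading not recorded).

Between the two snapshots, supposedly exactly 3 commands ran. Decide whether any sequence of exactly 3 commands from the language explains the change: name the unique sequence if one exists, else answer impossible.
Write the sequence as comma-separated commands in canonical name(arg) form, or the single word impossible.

key: order matters: swapping move(2) and back(3) lands elsewhere
start: (0, 4) facing south
[1] after move(2): (0, 2) facing south
[2] after turn(right): (0, 2) facing west
[3] after back(3): (3, 2) facing west
no other 3-command option fits: unique.

move(2), turn(right), back(3)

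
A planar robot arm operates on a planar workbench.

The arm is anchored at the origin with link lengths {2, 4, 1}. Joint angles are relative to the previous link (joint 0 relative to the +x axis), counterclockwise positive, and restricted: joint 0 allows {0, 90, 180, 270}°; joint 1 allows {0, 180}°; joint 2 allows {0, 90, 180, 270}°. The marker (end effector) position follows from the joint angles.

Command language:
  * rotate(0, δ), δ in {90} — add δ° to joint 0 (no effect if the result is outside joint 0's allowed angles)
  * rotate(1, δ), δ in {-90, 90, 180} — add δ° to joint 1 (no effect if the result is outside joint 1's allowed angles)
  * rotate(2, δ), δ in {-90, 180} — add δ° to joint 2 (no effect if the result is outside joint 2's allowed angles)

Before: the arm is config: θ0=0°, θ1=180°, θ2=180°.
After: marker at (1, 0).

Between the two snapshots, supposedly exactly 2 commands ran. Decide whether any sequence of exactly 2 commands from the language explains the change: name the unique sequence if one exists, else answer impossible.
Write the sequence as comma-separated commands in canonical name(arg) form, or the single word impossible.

initial: config: θ0=0°, θ1=180°, θ2=180°
1. rotate(0, 90) → config: θ0=90°, θ1=180°, θ2=180°
2. rotate(0, 90) → config: θ0=180°, θ1=180°, θ2=180°
uniquely the one of 36 2-step routes that fits.

rotate(0, 90), rotate(0, 90)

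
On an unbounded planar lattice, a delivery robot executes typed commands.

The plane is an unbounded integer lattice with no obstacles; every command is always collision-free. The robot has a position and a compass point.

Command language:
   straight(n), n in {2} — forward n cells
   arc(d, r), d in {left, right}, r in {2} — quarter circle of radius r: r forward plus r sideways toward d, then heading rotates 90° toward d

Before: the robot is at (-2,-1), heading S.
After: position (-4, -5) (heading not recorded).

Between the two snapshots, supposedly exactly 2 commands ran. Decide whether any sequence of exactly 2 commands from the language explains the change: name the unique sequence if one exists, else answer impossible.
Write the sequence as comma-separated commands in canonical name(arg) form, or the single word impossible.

key: order matters: swapping straight(2) and arc(right, 2) lands elsewhere
from: at (-2,-1), heading S
step 1 (straight(2)): at (-2,-3), heading S
step 2 (arc(right, 2)): at (-4,-5), heading W
no other 2-command option fits: unique.

straight(2), arc(right, 2)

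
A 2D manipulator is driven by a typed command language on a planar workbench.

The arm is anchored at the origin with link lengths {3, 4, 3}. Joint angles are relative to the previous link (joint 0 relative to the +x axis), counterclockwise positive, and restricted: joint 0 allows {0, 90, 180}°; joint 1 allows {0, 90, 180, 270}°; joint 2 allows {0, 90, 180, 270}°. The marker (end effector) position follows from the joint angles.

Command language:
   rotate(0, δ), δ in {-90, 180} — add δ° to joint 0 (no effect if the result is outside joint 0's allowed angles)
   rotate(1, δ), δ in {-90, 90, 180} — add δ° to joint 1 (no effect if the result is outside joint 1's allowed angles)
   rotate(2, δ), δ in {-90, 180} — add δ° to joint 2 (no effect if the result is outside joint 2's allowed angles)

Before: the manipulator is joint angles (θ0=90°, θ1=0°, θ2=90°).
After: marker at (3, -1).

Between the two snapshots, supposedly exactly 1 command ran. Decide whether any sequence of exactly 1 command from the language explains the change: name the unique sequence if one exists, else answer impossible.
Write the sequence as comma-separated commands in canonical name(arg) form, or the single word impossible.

rotate(1, 180)

begin: joint angles (θ0=90°, θ1=0°, θ2=90°)
[1] after rotate(1, 180): joint angles (θ0=90°, θ1=180°, θ2=90°)
no other 1-command option fits: unique.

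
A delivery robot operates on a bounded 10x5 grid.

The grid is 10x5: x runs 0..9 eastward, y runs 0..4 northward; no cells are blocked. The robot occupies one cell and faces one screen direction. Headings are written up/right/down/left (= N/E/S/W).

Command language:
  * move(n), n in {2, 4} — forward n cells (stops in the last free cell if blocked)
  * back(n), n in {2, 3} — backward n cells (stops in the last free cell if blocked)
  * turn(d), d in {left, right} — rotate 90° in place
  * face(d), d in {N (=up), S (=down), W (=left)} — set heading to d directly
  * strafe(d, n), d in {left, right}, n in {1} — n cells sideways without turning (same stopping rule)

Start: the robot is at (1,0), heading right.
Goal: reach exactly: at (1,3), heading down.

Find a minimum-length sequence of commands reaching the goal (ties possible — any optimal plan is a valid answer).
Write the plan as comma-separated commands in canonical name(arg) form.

from: at (1,0), heading right
t=1 face(S) ⇒ at (1,0), heading down
t=2 back(3) ⇒ at (1,3), heading down
minimal: 2 command(s), checked below 2.

face(S), back(3)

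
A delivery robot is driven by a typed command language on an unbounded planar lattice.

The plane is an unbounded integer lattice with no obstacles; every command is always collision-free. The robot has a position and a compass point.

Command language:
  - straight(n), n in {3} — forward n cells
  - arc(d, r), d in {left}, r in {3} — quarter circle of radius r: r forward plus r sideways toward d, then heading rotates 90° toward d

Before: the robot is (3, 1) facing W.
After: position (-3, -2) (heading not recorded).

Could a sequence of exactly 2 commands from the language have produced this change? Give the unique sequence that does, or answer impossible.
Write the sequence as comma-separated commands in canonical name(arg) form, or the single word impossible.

key: running arc(left, 3) before straight(3) would end elsewhere — order is forced
start: (3, 1) facing W
step 1 (straight(3)): (0, 1) facing W
step 2 (arc(left, 3)): (-3, -2) facing S
no other 2-command option fits: unique.

straight(3), arc(left, 3)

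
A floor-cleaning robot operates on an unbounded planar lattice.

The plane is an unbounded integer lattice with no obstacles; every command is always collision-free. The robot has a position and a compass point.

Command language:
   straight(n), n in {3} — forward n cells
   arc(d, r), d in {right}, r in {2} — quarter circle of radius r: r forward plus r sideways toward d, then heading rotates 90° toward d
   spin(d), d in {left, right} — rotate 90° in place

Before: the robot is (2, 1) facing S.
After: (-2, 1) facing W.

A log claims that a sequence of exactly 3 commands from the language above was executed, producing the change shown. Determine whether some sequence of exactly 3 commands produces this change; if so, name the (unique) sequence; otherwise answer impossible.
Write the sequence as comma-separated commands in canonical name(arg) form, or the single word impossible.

key: cell and facing (now W) both changed — the 3 commands mix motion and turning
from: (2, 1) facing S
1. arc(right, 2) → (0, -1) facing W
2. arc(right, 2) → (-2, 1) facing N
3. spin(left) → (-2, 1) facing W
no other 3-command option fits: unique.

arc(right, 2), arc(right, 2), spin(left)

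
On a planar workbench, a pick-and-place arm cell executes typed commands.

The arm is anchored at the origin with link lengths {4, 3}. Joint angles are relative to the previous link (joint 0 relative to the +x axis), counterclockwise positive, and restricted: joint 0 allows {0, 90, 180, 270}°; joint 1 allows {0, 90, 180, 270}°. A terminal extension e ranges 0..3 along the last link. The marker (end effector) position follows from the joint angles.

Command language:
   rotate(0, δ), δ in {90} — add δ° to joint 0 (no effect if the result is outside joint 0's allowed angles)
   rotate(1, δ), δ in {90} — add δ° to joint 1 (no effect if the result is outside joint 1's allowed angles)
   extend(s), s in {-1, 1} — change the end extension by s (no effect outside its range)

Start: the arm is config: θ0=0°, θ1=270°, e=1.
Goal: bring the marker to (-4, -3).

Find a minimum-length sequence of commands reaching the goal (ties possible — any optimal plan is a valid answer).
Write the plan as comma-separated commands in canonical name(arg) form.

t0: config: θ0=0°, θ1=270°, e=1
t=1 rotate(1, 90) ⇒ config: θ0=0°, θ1=0°, e=1
t=2 rotate(1, 90) ⇒ config: θ0=0°, θ1=90°, e=1
t=3 extend(-1) ⇒ config: θ0=0°, θ1=90°, e=0
t=4 rotate(0, 90) ⇒ config: θ0=90°, θ1=90°, e=0
t=5 rotate(0, 90) ⇒ config: θ0=180°, θ1=90°, e=0
minimal: 5 command(s), checked below 5.

rotate(1, 90), rotate(1, 90), extend(-1), rotate(0, 90), rotate(0, 90)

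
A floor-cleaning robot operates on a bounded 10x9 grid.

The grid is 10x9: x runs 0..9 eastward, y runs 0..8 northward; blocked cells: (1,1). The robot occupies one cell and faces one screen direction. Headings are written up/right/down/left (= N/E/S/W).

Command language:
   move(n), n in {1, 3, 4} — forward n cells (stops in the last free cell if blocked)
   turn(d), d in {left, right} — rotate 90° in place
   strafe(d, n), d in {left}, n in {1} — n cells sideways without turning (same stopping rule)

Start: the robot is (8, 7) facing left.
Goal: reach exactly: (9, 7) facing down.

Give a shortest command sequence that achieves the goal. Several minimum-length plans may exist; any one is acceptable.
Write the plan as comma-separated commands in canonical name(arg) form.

t0: (8, 7) facing left
t=1 turn(left) ⇒ (8, 7) facing down
t=2 strafe(left, 1) ⇒ (9, 7) facing down
minimal: 2 command(s), checked below 2.

turn(left), strafe(left, 1)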